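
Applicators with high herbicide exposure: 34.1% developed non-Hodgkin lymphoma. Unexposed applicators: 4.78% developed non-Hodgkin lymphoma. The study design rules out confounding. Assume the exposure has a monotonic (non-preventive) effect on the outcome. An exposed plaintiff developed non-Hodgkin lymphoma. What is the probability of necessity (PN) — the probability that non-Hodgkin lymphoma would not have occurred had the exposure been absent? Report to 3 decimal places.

p₁ = 0.341, p₀ = 0.0478.
Under exogeneity and monotonicity, PN = (p₁ − p₀) / p₁.
PN = (0.341 − 0.0478) / 0.341 = 0.2932 / 0.341 ≈ 0.8598

PN ≈ 0.860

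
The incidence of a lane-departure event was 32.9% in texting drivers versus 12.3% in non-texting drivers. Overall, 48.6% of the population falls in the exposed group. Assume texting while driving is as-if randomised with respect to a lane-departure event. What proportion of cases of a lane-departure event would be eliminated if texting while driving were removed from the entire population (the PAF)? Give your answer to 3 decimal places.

PAF ≈ 0.449

p₁ = 0.329, p₀ = 0.123.
Overall risk P(Y=1) = π·p₁ + (1−π)·p₀ = 0.486×0.329 + 0.514×0.123 = 0.22312.
Under exogeneity, PAF = [P(Y=1) − p₀] / P(Y=1).
PAF = (0.22312 − 0.123) / 0.22312 ≈ 0.4487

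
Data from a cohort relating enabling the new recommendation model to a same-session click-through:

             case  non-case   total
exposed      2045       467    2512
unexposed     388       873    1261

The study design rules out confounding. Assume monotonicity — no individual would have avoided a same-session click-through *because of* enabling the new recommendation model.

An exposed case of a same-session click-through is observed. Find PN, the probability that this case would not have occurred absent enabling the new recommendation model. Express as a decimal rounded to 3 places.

p₁ = P(outcome | exposed) = 2045/2512 = 0.81409
p₀ = P(outcome | unexposed) = 388/1261 = 0.30769
Under exogeneity and monotonicity, PN = (p₁ − p₀) / p₁.
PN = (0.81409 − 0.30769) / 0.81409 = 0.5064 / 0.81409 ≈ 0.6220

PN ≈ 0.622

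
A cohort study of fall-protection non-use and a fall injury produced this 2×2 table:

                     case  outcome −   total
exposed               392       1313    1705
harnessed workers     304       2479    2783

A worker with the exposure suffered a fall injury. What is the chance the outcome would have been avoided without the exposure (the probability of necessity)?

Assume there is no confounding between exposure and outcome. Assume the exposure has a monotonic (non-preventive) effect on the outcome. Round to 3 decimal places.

PN ≈ 0.525

p₁ = P(outcome | exposed) = 392/1705 = 0.22991
p₀ = P(outcome | unexposed) = 304/2783 = 0.10923
Under exogeneity and monotonicity, PN = (p₁ − p₀)/p₁.
PN = (0.22991 − 0.10923) / 0.22991 ≈ 0.5249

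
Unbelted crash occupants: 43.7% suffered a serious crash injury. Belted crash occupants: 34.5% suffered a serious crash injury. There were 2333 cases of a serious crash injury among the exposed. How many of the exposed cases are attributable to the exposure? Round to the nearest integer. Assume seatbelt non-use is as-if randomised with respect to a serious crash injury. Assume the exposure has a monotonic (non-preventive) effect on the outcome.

p₁ = 0.437, p₀ = 0.345.
PN = (p₁ − p₀)/p₁ = (0.437 − 0.345) / 0.437 ≈ 0.21053.
Attributable cases ≈ PN × (exposed cases) = 0.21053 × 2333 ≈ 491.16.

about 491 cases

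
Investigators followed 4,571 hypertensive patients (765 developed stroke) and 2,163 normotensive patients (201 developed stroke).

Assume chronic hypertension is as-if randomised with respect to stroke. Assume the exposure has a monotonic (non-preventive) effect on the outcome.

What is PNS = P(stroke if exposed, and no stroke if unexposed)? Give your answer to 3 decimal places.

PNS ≈ 0.074

p₁ = P(outcome | exposed) = 765/4571 = 0.16736
p₀ = P(outcome | unexposed) = 201/2163 = 0.092926
Under exogeneity and monotonicity, PNS = p₁ − p₀.
PNS = 0.16736 − 0.092926 = 0.074433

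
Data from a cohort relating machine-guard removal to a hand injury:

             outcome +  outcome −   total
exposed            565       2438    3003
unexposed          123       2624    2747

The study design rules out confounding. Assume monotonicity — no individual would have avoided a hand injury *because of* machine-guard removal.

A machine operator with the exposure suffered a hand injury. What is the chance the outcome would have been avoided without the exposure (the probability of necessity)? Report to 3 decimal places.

PN ≈ 0.762

p₁ = P(outcome | exposed) = 565/3003 = 0.18815
p₀ = P(outcome | unexposed) = 123/2747 = 0.044776
Under exogeneity and monotonicity, PN = (p₁ − p₀) / p₁.
PN = (0.18815 − 0.044776) / 0.18815 = 0.14337 / 0.18815 ≈ 0.7620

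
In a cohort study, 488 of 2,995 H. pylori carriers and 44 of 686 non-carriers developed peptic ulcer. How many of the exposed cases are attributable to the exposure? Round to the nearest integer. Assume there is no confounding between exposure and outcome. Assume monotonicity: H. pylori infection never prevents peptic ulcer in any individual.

p₁ = P(outcome | exposed) = 488/2995 = 0.16294
p₀ = P(outcome | unexposed) = 44/686 = 0.06414
PN = (p₁ − p₀)/p₁ = (0.16294 − 0.06414) / 0.16294 ≈ 0.60635.
Attributable cases ≈ PN × (exposed cases) = 0.60635 × 488 ≈ 295.90.

about 296 cases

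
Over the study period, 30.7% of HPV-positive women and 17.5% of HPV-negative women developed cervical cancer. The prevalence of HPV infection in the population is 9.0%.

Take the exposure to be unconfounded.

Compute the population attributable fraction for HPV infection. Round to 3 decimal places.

PAF ≈ 0.064

p₁ = 0.307, p₀ = 0.175.
Overall risk P(Y=1) = π·p₁ + (1−π)·p₀ = 0.09×0.307 + 0.91×0.175 = 0.18688.
Under exogeneity, PAF = [P(Y=1) − p₀] / P(Y=1).
PAF = (0.18688 − 0.175) / 0.18688 ≈ 0.0636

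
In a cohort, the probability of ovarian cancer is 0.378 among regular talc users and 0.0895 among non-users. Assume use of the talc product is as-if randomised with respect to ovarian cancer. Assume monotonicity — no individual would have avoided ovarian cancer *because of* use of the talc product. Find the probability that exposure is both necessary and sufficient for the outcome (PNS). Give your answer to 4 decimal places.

Let p₁ = 0.378, p₀ = 0.0895.
Under exogeneity and monotonicity, PNS = p₁ − p₀.
PNS = 0.378 − 0.0895 = 0.2885

PNS ≈ 0.2885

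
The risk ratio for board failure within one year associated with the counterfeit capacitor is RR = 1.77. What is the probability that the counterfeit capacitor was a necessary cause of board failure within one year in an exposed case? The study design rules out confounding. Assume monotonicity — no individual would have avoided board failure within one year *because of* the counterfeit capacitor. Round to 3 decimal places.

Under exogeneity and monotonicity, PN = (RR − 1) / RR = 1 − 1/RR.
PN = (1.77 − 1) / 1.77 = 0.77 / 1.77 ≈ 0.4350

PN ≈ 0.435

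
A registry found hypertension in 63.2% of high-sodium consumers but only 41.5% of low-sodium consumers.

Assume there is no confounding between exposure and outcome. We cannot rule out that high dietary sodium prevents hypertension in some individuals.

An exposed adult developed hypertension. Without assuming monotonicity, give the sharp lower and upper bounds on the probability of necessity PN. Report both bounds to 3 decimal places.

0.343 ≤ PN ≤ 0.926

p₁ = 0.632, p₀ = 0.415.
Under exogeneity alone the bounds on PN are max{0,(p₁−p₀)/p₁} ≤ PN ≤ min{1,(1−p₀)/p₁}.
  lower = (p₁ − p₀)/p₁ = 0.217 / 0.632 ≈ 0.3434
  upper = min{1, (1 − p₀)/p₁} = 0.585 / 0.632 ≈ 0.9256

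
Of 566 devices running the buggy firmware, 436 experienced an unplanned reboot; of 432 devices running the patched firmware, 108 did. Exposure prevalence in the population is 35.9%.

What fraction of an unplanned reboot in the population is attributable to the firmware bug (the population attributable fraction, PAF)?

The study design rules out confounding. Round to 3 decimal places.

PAF ≈ 0.428

p₁ = P(outcome | exposed) = 436/566 = 0.77032
p₀ = P(outcome | unexposed) = 108/432 = 0.25
Overall risk P(Y=1) = π·p₁ + (1−π)·p₀ = 0.359×0.77032 + 0.641×0.25 = 0.43679.
Under exogeneity, PAF = [P(Y=1) − p₀] / P(Y=1).
PAF = (0.43679 − 0.25) / 0.43679 ≈ 0.4276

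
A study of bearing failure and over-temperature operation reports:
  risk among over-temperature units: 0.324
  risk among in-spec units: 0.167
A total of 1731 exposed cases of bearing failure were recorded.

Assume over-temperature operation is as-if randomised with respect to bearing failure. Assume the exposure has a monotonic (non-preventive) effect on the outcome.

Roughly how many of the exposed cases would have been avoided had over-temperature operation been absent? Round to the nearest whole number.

about 839 cases

Let p₁ = 0.324, p₀ = 0.167.
PN = (p₁ − p₀)/p₁ = (0.324 − 0.167) / 0.324 ≈ 0.48457.
Attributable cases ≈ PN × (exposed cases) = 0.48457 × 1731 ≈ 838.79.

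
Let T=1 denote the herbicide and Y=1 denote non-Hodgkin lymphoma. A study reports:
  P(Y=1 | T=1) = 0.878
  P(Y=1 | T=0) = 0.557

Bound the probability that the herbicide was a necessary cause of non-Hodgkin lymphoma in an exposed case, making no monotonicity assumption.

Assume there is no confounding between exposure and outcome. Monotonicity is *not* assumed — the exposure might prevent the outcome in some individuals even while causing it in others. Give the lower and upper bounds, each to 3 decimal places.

0.366 ≤ PN ≤ 0.505

Let p₁ = 0.878, p₀ = 0.557.
Under exogeneity alone the bounds on PN are max{0,(p₁−p₀)/p₁} ≤ PN ≤ min{1,(1−p₀)/p₁}.
  lower = (p₁ − p₀)/p₁ = 0.321 / 0.878 ≈ 0.3656
  upper = min{1, (1 − p₀)/p₁} = 0.443 / 0.878 ≈ 0.5046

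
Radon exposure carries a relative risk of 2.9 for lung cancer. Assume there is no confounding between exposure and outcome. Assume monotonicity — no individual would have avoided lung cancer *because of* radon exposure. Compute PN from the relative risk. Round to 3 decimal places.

Under exogeneity and monotonicity, PN = (RR − 1) / RR = 1 − 1/RR.
PN = (2.9 − 1) / 2.9 = 1.9 / 2.9 ≈ 0.6552

PN ≈ 0.655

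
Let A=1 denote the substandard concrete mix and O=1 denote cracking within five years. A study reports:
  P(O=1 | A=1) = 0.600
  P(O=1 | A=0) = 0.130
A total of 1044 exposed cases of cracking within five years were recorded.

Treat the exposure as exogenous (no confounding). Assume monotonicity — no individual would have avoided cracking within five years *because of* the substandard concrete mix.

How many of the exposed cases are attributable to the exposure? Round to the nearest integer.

about 818 cases

Let p₁ = 0.6, p₀ = 0.13.
PN = (p₁ − p₀)/p₁ = (0.6 − 0.13) / 0.6 ≈ 0.78333.
Attributable cases ≈ PN × (exposed cases) = 0.78333 × 1044 ≈ 817.80.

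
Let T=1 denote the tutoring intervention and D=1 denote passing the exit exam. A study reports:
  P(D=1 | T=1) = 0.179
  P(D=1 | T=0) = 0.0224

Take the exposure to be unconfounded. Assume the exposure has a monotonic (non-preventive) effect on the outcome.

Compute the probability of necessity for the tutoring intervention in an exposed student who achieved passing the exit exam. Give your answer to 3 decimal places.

Let p₁ = 0.179, p₀ = 0.0224.
Under exogeneity and monotonicity, PN = (p₁ − p₀) / p₁.
PN = (0.179 − 0.0224) / 0.179 = 0.1566 / 0.179 ≈ 0.8749

PN ≈ 0.875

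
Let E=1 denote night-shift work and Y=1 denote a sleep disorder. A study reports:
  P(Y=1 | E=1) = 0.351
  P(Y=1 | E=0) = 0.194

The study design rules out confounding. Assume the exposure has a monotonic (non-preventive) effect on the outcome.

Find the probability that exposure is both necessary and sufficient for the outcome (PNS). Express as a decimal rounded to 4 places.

Let p₁ = 0.351, p₀ = 0.194.
Under exogeneity and monotonicity, PNS = p₁ − p₀.
PNS = 0.351 − 0.194 = 0.157

PNS ≈ 0.1570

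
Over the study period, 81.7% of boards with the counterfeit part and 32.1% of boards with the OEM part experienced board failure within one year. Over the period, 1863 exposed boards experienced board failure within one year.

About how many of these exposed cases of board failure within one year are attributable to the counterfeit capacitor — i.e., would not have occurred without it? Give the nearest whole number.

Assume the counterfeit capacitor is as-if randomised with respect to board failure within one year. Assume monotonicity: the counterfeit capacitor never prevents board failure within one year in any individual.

about 1131 cases

p₁ = 0.817, p₀ = 0.321.
PN = (p₁ − p₀)/p₁ = (0.817 − 0.321) / 0.817 ≈ 0.60710.
Attributable cases ≈ PN × (exposed cases) = 0.60710 × 1863 ≈ 1131.03.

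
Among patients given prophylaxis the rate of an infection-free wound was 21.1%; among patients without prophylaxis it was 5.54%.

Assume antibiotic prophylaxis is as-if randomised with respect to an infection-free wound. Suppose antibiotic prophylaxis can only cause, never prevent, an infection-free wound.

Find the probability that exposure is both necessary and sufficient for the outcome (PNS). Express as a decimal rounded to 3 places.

p₁ = 0.211, p₀ = 0.0554.
Under exogeneity and monotonicity, PNS = p₁ − p₀.
PNS = 0.211 − 0.0554 = 0.1556

PNS ≈ 0.156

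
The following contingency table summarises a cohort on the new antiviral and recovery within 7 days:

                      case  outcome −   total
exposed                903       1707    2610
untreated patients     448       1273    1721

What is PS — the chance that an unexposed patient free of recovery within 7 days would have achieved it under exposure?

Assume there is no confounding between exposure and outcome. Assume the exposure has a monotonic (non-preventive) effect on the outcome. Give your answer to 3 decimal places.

p₁ = P(outcome | exposed) = 903/2610 = 0.34598
p₀ = P(outcome | unexposed) = 448/1721 = 0.26031
Under exogeneity and monotonicity, PS = (p₁ − p₀) / (1 − p₀).
PS = (0.34598 − 0.26031) / (1 − 0.26031) = 0.085663 / 0.73969 ≈ 0.1158

PS ≈ 0.116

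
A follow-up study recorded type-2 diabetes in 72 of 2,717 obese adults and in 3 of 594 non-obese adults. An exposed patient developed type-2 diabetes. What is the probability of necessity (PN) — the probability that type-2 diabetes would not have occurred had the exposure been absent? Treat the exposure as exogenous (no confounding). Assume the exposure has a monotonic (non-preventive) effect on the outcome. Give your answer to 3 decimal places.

PN ≈ 0.809

p₁ = P(outcome | exposed) = 72/2717 = 0.0265
p₀ = P(outcome | unexposed) = 3/594 = 0.0050505
Under exogeneity and monotonicity, PN = (p₁ − p₀) / p₁.
PN = (0.0265 − 0.0050505) / 0.0265 = 0.021449 / 0.0265 ≈ 0.8094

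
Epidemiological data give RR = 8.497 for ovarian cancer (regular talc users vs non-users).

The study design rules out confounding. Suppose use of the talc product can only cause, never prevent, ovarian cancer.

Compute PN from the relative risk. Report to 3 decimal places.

PN ≈ 0.882

Under exogeneity and monotonicity, PN = (RR − 1) / RR = 1 − 1/RR.
PN = (8.497 − 1) / 8.497 = 7.497 / 8.497 ≈ 0.8823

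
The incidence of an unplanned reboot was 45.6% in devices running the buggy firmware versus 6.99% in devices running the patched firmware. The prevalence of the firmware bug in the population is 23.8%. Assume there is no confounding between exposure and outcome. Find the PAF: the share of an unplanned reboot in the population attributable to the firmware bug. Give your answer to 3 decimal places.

p₁ = 0.456, p₀ = 0.0699.
Overall risk P(Y=1) = π·p₁ + (1−π)·p₀ = 0.238×0.456 + 0.762×0.0699 = 0.16179.
Under exogeneity, PAF = [P(Y=1) − p₀] / P(Y=1).
PAF = (0.16179 − 0.0699) / 0.16179 ≈ 0.5680

PAF ≈ 0.568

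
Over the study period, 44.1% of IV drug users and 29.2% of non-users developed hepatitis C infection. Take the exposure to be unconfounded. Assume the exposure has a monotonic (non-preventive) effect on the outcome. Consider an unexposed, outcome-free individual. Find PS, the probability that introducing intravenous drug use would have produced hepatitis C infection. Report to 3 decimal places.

p₁ = 0.441, p₀ = 0.292.
Under exogeneity and monotonicity, PS = (p₁ − p₀) / (1 − p₀).
PS = (0.441 − 0.292) / (1 − 0.292) = 0.149 / 0.708 ≈ 0.2105

PS ≈ 0.210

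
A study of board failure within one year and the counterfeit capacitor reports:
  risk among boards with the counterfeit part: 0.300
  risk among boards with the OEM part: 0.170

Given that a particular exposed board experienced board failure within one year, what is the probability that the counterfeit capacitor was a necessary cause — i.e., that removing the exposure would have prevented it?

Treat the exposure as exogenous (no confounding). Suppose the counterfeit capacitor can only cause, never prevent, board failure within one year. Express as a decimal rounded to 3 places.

Let p₁ = 0.3, p₀ = 0.17.
Under exogeneity and monotonicity, PN = (p₁ − p₀) / p₁.
PN = (0.3 − 0.17) / 0.3 = 0.13 / 0.3 ≈ 0.4333

PN ≈ 0.433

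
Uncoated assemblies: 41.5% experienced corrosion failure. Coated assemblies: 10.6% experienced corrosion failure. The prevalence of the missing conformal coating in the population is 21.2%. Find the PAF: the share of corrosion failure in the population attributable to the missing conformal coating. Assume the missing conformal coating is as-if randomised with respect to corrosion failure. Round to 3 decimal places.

PAF ≈ 0.382

p₁ = 0.415, p₀ = 0.106.
Overall risk P(Y=1) = π·p₁ + (1−π)·p₀ = 0.212×0.415 + 0.788×0.106 = 0.17151.
Under exogeneity, PAF = [P(Y=1) − p₀] / P(Y=1).
PAF = (0.17151 − 0.106) / 0.17151 ≈ 0.3820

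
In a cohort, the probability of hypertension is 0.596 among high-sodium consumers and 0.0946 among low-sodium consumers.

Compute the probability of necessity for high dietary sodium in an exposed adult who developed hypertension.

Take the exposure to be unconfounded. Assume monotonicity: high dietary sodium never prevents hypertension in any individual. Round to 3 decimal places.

PN ≈ 0.841

Let p₁ = 0.596, p₀ = 0.0946.
Under exogeneity and monotonicity, PN = (p₁ − p₀) / p₁.
PN = (0.596 − 0.0946) / 0.596 = 0.5014 / 0.596 ≈ 0.8413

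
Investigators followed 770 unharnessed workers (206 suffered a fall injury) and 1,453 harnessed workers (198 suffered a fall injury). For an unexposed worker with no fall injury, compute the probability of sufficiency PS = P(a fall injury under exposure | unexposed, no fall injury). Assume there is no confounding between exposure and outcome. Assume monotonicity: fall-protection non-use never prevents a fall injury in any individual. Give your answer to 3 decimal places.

PS ≈ 0.152

p₁ = P(outcome | exposed) = 206/770 = 0.26753
p₀ = P(outcome | unexposed) = 198/1453 = 0.13627
Under exogeneity and monotonicity, PS = (p₁ − p₀) / (1 − p₀).
PS = (0.26753 − 0.13627) / (1 − 0.13627) = 0.13126 / 0.86373 ≈ 0.1520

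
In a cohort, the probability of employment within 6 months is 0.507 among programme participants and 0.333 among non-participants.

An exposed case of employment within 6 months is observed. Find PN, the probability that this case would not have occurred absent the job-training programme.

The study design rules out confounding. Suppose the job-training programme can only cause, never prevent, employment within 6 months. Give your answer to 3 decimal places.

PN ≈ 0.343

Let p₁ = 0.507, p₀ = 0.333.
Under exogeneity and monotonicity, PN = (p₁ − p₀) / p₁.
PN = (0.507 − 0.333) / 0.507 = 0.174 / 0.507 ≈ 0.3432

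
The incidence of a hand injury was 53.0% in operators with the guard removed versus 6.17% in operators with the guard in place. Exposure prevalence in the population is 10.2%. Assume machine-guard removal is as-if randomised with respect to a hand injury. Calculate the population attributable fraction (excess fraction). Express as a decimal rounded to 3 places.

p₁ = 0.53, p₀ = 0.0617.
Overall risk P(Y=1) = π·p₁ + (1−π)·p₀ = 0.102×0.53 + 0.898×0.0617 = 0.10947.
Under exogeneity, PAF = [P(Y=1) − p₀] / P(Y=1).
PAF = (0.10947 − 0.0617) / 0.10947 ≈ 0.4364

PAF ≈ 0.436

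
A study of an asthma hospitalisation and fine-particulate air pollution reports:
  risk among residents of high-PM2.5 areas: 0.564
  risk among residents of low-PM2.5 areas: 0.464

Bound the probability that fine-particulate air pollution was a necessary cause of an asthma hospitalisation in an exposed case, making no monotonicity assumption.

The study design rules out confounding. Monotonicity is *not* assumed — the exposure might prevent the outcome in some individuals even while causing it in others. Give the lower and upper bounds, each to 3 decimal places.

0.177 ≤ PN ≤ 0.950

Let p₁ = 0.564, p₀ = 0.464.
Under exogeneity alone the bounds on PN are max{0,(p₁−p₀)/p₁} ≤ PN ≤ min{1,(1−p₀)/p₁}.
  lower = (p₁ − p₀)/p₁ = 0.1 / 0.564 ≈ 0.1773
  upper = min{1, (1 − p₀)/p₁} = 0.536 / 0.564 ≈ 0.9504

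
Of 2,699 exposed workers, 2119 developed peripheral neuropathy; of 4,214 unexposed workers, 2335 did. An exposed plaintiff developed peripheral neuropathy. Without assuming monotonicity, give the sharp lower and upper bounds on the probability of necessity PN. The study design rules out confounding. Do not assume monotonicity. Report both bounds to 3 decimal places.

p₁ = P(outcome | exposed) = 2119/2699 = 0.78511
p₀ = P(outcome | unexposed) = 2335/4214 = 0.55411
Under exogeneity alone the bounds on PN are max{0,(p₁−p₀)/p₁} ≤ PN ≤ min{1,(1−p₀)/p₁}.
  lower = (p₁ − p₀)/p₁ = 0.231 / 0.78511 ≈ 0.2942
  upper = min{1, (1 − p₀)/p₁} = 0.44589 / 0.78511 ≈ 0.5679

0.294 ≤ PN ≤ 0.568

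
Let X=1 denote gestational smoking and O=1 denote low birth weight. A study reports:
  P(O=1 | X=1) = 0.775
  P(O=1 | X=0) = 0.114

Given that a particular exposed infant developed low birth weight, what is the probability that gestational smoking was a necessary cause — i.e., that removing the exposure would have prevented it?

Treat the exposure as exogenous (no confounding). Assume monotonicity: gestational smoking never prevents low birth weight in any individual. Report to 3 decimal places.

PN ≈ 0.853

Let p₁ = 0.775, p₀ = 0.114.
Under exogeneity and monotonicity, PN = (p₁ − p₀) / p₁.
PN = (0.775 − 0.114) / 0.775 = 0.661 / 0.775 ≈ 0.8529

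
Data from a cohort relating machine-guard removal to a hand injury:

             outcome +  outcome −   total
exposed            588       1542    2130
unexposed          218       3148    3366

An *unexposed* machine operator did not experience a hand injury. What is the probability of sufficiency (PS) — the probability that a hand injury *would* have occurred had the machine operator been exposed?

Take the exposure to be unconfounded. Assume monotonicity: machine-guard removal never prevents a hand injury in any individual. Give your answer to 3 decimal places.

PS ≈ 0.226

p₁ = P(outcome | exposed) = 588/2130 = 0.27606
p₀ = P(outcome | unexposed) = 218/3366 = 0.064765
Under exogeneity and monotonicity, PS = (p₁ − p₀) / (1 − p₀).
PS = (0.27606 − 0.064765) / (1 − 0.064765) = 0.21129 / 0.93523 ≈ 0.2259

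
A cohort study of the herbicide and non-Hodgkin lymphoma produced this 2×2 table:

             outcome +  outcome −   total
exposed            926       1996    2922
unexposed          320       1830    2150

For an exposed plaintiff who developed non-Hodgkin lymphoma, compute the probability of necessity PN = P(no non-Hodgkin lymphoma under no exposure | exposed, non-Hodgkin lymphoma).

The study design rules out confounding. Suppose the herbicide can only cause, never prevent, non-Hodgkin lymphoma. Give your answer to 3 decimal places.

p₁ = P(outcome | exposed) = 926/2922 = 0.31691
p₀ = P(outcome | unexposed) = 320/2150 = 0.14884
Under exogeneity and monotonicity, PN = (p₁ − p₀) / p₁.
PN = (0.31691 − 0.14884) / 0.31691 = 0.16807 / 0.31691 ≈ 0.5303

PN ≈ 0.530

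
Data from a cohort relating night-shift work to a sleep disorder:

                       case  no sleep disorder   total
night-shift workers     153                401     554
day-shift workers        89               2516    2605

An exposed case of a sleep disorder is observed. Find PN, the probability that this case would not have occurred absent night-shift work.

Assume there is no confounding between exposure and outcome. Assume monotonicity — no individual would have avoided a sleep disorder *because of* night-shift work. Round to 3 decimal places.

p₁ = P(outcome | exposed) = 153/554 = 0.27617
p₀ = P(outcome | unexposed) = 89/2605 = 0.034165
Under exogeneity and monotonicity, PN = (p₁ − p₀) / p₁.
PN = (0.27617 − 0.034165) / 0.27617 = 0.24201 / 0.27617 ≈ 0.8763

PN ≈ 0.876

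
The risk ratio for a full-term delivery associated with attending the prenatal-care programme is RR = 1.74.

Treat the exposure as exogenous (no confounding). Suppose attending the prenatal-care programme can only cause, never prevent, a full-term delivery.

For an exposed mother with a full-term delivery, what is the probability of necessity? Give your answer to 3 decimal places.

Under exogeneity and monotonicity, PN = (RR − 1) / RR = 1 − 1/RR.
PN = (1.74 − 1) / 1.74 = 0.74 / 1.74 ≈ 0.4253

PN ≈ 0.425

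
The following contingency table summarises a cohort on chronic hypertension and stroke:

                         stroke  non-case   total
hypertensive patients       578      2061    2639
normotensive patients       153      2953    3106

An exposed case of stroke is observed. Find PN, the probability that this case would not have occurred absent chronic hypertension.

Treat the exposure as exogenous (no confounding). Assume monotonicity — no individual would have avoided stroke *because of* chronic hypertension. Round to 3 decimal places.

PN ≈ 0.775

p₁ = P(outcome | exposed) = 578/2639 = 0.21902
p₀ = P(outcome | unexposed) = 153/3106 = 0.049259
Under exogeneity and monotonicity, PN = (p₁ − p₀)/p₁.
PN = (0.21902 − 0.049259) / 0.21902 ≈ 0.7751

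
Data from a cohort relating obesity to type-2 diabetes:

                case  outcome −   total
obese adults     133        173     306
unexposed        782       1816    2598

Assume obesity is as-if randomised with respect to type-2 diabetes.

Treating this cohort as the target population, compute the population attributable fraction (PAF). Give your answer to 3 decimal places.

p₁ = P(outcome | exposed) = 133/306 = 0.43464
p₀ = P(outcome | unexposed) = 782/2598 = 0.301
Exposure prevalence π = 306/2904 = 0.10537; overall risk P(Y=1) = 0.31508.
Under exogeneity, PAF = [P(Y=1) − p₀]/P(Y=1).
PAF = (0.31508 − 0.301) / 0.31508 ≈ 0.0447

PAF ≈ 0.045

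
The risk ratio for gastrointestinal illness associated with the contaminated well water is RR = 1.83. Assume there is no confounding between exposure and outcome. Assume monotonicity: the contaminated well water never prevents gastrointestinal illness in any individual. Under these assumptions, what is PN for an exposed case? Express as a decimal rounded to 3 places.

Under exogeneity and monotonicity, PN = (RR − 1) / RR = 1 − 1/RR.
PN = (1.83 − 1) / 1.83 = 0.83 / 1.83 ≈ 0.4536

PN ≈ 0.454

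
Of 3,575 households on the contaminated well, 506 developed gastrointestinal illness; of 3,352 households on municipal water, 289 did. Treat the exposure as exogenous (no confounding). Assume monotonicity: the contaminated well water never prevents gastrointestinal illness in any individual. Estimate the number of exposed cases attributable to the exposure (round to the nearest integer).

about 198 cases

p₁ = P(outcome | exposed) = 506/3575 = 0.14154
p₀ = P(outcome | unexposed) = 289/3352 = 0.086217
PN = (p₁ − p₀)/p₁ = (0.14154 − 0.086217) / 0.14154 ≈ 0.39086.
Attributable cases ≈ PN × (exposed cases) = 0.39086 × 506 ≈ 197.77.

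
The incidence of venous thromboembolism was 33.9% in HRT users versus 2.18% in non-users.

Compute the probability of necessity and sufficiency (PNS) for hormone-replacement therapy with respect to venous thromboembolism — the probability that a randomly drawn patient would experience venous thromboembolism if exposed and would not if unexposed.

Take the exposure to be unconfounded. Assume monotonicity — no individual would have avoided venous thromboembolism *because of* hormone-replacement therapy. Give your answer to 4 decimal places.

PNS ≈ 0.3172

p₁ = 0.339, p₀ = 0.0218.
Under exogeneity and monotonicity, PNS = p₁ − p₀.
PNS = 0.339 − 0.0218 = 0.3172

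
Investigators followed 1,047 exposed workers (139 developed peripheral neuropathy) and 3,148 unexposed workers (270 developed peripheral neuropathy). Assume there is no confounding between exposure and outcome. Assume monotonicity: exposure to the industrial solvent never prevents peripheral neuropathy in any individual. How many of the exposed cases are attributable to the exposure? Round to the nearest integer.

p₁ = P(outcome | exposed) = 139/1047 = 0.13276
p₀ = P(outcome | unexposed) = 270/3148 = 0.085769
PN = (p₁ − p₀)/p₁ = (0.13276 − 0.085769) / 0.13276 ≈ 0.35396.
Attributable cases ≈ PN × (exposed cases) = 0.35396 × 139 ≈ 49.20.

about 49 cases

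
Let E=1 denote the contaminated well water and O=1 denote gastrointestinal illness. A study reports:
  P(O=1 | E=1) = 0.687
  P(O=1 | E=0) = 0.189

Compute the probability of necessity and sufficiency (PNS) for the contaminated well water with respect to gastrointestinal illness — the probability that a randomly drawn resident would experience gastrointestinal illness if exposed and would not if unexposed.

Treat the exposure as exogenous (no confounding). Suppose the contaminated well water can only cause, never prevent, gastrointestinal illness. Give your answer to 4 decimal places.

Let p₁ = 0.687, p₀ = 0.189.
Under exogeneity and monotonicity, PNS = p₁ − p₀.
PNS = 0.687 − 0.189 = 0.498

PNS ≈ 0.4980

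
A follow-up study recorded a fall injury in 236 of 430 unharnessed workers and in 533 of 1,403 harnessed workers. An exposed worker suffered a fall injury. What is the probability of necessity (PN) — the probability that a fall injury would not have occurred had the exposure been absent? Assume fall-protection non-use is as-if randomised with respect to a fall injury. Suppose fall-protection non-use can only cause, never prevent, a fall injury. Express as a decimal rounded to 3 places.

p₁ = P(outcome | exposed) = 236/430 = 0.54884
p₀ = P(outcome | unexposed) = 533/1403 = 0.3799
Under exogeneity and monotonicity, PN = (p₁ − p₀) / p₁.
PN = (0.54884 − 0.3799) / 0.54884 = 0.16894 / 0.54884 ≈ 0.3078

PN ≈ 0.308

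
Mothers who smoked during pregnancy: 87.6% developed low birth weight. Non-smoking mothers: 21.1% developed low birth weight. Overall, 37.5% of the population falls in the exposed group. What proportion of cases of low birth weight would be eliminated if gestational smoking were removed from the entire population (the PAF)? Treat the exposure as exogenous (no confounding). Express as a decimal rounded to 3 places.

p₁ = 0.876, p₀ = 0.211.
Overall risk P(Y=1) = π·p₁ + (1−π)·p₀ = 0.375×0.876 + 0.625×0.211 = 0.46037.
Under exogeneity, PAF = [P(Y=1) − p₀] / P(Y=1).
PAF = (0.46037 − 0.211) / 0.46037 ≈ 0.5417

PAF ≈ 0.542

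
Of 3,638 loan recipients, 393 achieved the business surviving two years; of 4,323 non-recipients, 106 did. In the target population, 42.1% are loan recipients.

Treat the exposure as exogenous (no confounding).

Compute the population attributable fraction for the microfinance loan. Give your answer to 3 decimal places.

PAF ≈ 0.589

p₁ = P(outcome | exposed) = 393/3638 = 0.10803
p₀ = P(outcome | unexposed) = 106/4323 = 0.02452
Overall risk P(Y=1) = π·p₁ + (1−π)·p₀ = 0.421×0.10803 + 0.579×0.02452 = 0.059676.
Under exogeneity, PAF = [P(Y=1) − p₀] / P(Y=1).
PAF = (0.059676 − 0.02452) / 0.059676 ≈ 0.5891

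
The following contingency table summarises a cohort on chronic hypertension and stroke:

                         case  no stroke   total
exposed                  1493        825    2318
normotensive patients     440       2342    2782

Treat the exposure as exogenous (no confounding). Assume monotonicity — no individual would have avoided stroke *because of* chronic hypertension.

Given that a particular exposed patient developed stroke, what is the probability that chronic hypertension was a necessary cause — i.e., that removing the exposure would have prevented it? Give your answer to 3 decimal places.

PN ≈ 0.754

p₁ = P(outcome | exposed) = 1493/2318 = 0.64409
p₀ = P(outcome | unexposed) = 440/2782 = 0.15816
Under exogeneity and monotonicity, PN = (p₁ − p₀)/p₁.
PN = (0.64409 − 0.15816) / 0.64409 ≈ 0.7544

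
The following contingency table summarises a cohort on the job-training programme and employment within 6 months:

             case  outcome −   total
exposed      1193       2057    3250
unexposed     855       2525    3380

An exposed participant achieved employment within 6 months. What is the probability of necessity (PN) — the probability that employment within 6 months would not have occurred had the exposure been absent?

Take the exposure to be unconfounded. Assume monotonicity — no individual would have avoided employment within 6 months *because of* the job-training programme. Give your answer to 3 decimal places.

PN ≈ 0.311

p₁ = P(outcome | exposed) = 1193/3250 = 0.36708
p₀ = P(outcome | unexposed) = 855/3380 = 0.25296
Under exogeneity and monotonicity, PN = (p₁ − p₀) / p₁.
PN = (0.36708 − 0.25296) / 0.36708 = 0.11412 / 0.36708 ≈ 0.3109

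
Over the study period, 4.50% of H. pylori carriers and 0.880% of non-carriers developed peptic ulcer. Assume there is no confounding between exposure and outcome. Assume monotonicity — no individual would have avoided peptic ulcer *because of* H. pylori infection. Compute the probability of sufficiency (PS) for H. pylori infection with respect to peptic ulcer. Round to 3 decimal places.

PS ≈ 0.037

p₁ = 0.045, p₀ = 0.0088.
Under exogeneity and monotonicity, PS = (p₁ − p₀) / (1 − p₀).
PS = (0.045 − 0.0088) / (1 − 0.0088) = 0.0362 / 0.9912 ≈ 0.0365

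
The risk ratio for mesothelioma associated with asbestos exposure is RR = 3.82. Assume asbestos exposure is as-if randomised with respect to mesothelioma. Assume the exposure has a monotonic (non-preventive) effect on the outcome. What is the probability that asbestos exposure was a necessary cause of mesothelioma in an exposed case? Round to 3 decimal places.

PN ≈ 0.738

Under exogeneity and monotonicity, PN = (RR − 1) / RR = 1 − 1/RR.
PN = (3.82 − 1) / 3.82 = 2.82 / 3.82 ≈ 0.7382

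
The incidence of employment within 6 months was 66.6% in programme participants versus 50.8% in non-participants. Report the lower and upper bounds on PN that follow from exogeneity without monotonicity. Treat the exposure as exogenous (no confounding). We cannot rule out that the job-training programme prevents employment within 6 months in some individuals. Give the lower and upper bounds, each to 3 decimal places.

p₁ = 0.666, p₀ = 0.508.
Under exogeneity alone the bounds on PN are max{0,(p₁−p₀)/p₁} ≤ PN ≤ min{1,(1−p₀)/p₁}.
  lower = (p₁ − p₀)/p₁ = 0.158 / 0.666 ≈ 0.2372
  upper = min{1, (1 − p₀)/p₁} = 0.492 / 0.666 ≈ 0.7387

0.237 ≤ PN ≤ 0.739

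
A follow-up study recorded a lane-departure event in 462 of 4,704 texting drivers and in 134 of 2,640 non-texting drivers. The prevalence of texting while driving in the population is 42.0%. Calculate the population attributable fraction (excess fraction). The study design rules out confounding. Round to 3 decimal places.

p₁ = P(outcome | exposed) = 462/4704 = 0.098214
p₀ = P(outcome | unexposed) = 134/2640 = 0.050758
Overall risk P(Y=1) = π·p₁ + (1−π)·p₀ = 0.42×0.098214 + 0.58×0.050758 = 0.070689.
Under exogeneity, PAF = [P(Y=1) − p₀] / P(Y=1).
PAF = (0.070689 − 0.050758) / 0.070689 ≈ 0.2820

PAF ≈ 0.282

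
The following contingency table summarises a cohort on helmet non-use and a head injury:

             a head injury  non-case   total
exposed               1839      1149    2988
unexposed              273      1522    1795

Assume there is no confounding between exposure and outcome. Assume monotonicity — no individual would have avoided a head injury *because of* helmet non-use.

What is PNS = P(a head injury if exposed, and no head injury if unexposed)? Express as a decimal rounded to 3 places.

p₁ = P(outcome | exposed) = 1839/2988 = 0.61546
p₀ = P(outcome | unexposed) = 273/1795 = 0.15209
Under exogeneity and monotonicity, PNS = p₁ − p₀.
PNS = 0.61546 − 0.15209 = 0.46337

PNS ≈ 0.463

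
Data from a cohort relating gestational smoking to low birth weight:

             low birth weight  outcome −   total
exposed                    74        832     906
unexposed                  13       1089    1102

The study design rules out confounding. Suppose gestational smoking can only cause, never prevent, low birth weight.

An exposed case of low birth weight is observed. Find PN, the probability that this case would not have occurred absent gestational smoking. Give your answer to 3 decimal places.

p₁ = P(outcome | exposed) = 74/906 = 0.081678
p₀ = P(outcome | unexposed) = 13/1102 = 0.011797
Under exogeneity and monotonicity, PN = (p₁ − p₀)/p₁.
PN = (0.081678 − 0.011797) / 0.081678 ≈ 0.8556

PN ≈ 0.856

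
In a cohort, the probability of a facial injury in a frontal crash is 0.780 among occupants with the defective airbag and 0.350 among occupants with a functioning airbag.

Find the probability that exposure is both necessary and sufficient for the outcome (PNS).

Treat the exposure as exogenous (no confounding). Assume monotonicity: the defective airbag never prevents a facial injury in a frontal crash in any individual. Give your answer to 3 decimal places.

Let p₁ = 0.78, p₀ = 0.35.
Under exogeneity and monotonicity, PNS = p₁ − p₀.
PNS = 0.78 − 0.35 = 0.43

PNS ≈ 0.430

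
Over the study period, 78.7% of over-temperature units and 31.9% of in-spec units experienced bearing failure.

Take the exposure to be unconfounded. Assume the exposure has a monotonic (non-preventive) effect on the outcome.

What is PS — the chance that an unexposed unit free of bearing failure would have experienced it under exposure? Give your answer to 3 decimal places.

p₁ = 0.787, p₀ = 0.319.
Under exogeneity and monotonicity, PS = (p₁ − p₀) / (1 − p₀).
PS = (0.787 − 0.319) / (1 − 0.319) = 0.468 / 0.681 ≈ 0.6872

PS ≈ 0.687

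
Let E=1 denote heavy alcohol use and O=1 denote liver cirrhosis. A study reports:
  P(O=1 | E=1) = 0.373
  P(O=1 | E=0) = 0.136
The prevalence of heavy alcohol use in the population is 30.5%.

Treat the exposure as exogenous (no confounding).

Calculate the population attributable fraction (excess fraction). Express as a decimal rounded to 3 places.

PAF ≈ 0.347

Let p₁ = 0.373, p₀ = 0.136.
Overall risk P(Y=1) = π·p₁ + (1−π)·p₀ = 0.305×0.373 + 0.695×0.136 = 0.20828.
Under exogeneity, PAF = [P(Y=1) − p₀] / P(Y=1).
PAF = (0.20828 − 0.136) / 0.20828 ≈ 0.3470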